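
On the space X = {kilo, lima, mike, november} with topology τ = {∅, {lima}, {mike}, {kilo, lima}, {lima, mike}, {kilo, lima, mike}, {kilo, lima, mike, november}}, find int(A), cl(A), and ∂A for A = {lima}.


int(A) = {lima}, cl(A) = {kilo, lima, november}, ∂A = {kilo, november}.

Closed sets in (X, τ) are complements of opens:
  closed(X, τ) = {∅, {november}, {kilo, november}, {mike, november}, {kilo, lima, november}, {kilo, mike, november}, {kilo, lima, mike, november}}.
int(A) = ⋃ {U ∈ τ : U ⊆ A}. Opens contained in A: ∅, {lima}.
Taking the union of these: int(A) = {lima}.
cl(A) = ⋂ {C closed : A ⊆ C}. Closed sets containing A: {kilo, lima, november}, {kilo, lima, mike, november}.
Intersecting these: cl(A) = {kilo, lima, november}.
∂A = cl(A) ∖ int(A) = {kilo, lima, november} ∖ {lima} = {kilo, november}.


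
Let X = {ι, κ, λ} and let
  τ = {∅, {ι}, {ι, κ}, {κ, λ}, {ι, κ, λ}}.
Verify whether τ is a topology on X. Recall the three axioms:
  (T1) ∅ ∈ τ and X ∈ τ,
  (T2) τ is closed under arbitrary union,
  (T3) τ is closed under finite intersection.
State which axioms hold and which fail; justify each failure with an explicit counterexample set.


τ is NOT a topology on X.

Axiom (T1): ∅ ∈ τ? Yes; X ∈ τ? Yes.
Axiom (T2/T3): check pairwise unions and intersections of members of τ.
Counterexample for (T3): {ι, κ} ∩ {κ, λ} = {κ} ∉ τ. Therefore τ is NOT a topology.


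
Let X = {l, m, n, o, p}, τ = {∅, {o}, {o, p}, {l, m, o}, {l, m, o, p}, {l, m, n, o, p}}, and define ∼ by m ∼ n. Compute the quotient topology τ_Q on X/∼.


X/∼ = {[l], [m=n], [o], [p]}; |τ_Q| = 4.

Equivalence classes: [l], [m=n], [o], [p].
Quotient map π: X → X/∼ sends l ↦ [l], m ↦ [m=n], n ↦ [m=n], o ↦ [o], p ↦ [p].
For each subset V ⊆ X/∼, compute π^{-1}(V) ⊆ X and check whether π^{-1}(V) ∈ τ. V is open in τ_Q iff π^{-1}(V) ∈ τ.
  V = {}: π^{-1}(V) = ∅ ∈ τ ✓.
  V = {[l]}: π^{-1}(V) = {l} ∉ τ ✗.
  V = {[m=n]}: π^{-1}(V) = {m, n} ∉ τ ✗.
  V = {[l], [m=n]}: π^{-1}(V) = {l, m, n} ∉ τ ✗.
  V = {[o]}: π^{-1}(V) = {o} ∈ τ ✓.
  V = {[l], [o]}: π^{-1}(V) = {l, o} ∉ τ ✗.
  V = {[m=n], [o]}: π^{-1}(V) = {m, n, o} ∉ τ ✗.
  V = {[l], [m=n], [o]}: π^{-1}(V) = {l, m, n, o} ∉ τ ✗.
  V = {[p]}: π^{-1}(V) = {p} ∉ τ ✗.
  V = {[l], [p]}: π^{-1}(V) = {l, p} ∉ τ ✗.
  V = {[m=n], [p]}: π^{-1}(V) = {m, n, p} ∉ τ ✗.
  V = {[l], [m=n], [p]}: π^{-1}(V) = {l, m, n, p} ∉ τ ✗.
  V = {[o], [p]}: π^{-1}(V) = {o, p} ∈ τ ✓.
  V = {[l], [o], [p]}: π^{-1}(V) = {l, o, p} ∉ τ ✗.
  V = {[m=n], [o], [p]}: π^{-1}(V) = {m, n, o, p} ∉ τ ✗.
  V = {[l], [m=n], [o], [p]}: π^{-1}(V) = {l, m, n, o, p} ∈ τ ✓.
Open sets in the quotient: τ_Q = {{}, {[o]}, {[o], [p]}, {[l], [m=n], [o], [p]}} (4 elements).


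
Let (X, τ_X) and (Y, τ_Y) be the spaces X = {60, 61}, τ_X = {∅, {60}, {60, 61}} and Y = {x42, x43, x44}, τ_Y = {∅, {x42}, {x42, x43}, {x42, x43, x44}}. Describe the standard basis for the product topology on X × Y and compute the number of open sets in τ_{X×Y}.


Basis B = {∅ × ∅, {60} × {x42}, {60} × {x42, x43}, {60, 61} × {x42}, {60} × {x42, x43, x44}, {60, 61} × {x42, x43}, {60, 61} × {x42, x43, x44}}; |τ_{X×Y}| = 10.

Enumerate products U × V with U ∈ τ_X, V ∈ τ_Y (deduplicated):
  ∅ × ∅ = {} (∅)
  {60} × {x42} = {(60,x42)}
  {60} × {x42, x43} = {(60,x42), (60,x43)}
  {60, 61} × {x42} = {(60,x42), (61,x42)}
  {60} × {x42, x43, x44} = {(60,x42), (60,x43), (60,x44)}
  {60, 61} × {x42, x43} = {(60,x42), (60,x43), (61,x42), (61,x43)}
  {60, 61} × {x42, x43, x44} = {(60,x42), (60,x43), (60,x44), (61,x42), (61,x43), (61,x44)}
These 7 distinct sets form the basis B.
Close under arbitrary unions to get τ_{X×Y}; counting gives |τ_{X×Y}| = 10.


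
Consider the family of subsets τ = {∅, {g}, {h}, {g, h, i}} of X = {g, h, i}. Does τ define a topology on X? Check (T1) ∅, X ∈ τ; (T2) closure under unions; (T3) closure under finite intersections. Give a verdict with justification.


τ is NOT a topology on X.

Axiom (T1): ∅ ∈ τ? Yes; X ∈ τ? Yes.
Axiom (T2/T3): check pairwise unions and intersections of members of τ.
Counterexample for (T2): {g} ∪ {h} = {g, h} ∉ τ. Therefore τ is NOT a topology.


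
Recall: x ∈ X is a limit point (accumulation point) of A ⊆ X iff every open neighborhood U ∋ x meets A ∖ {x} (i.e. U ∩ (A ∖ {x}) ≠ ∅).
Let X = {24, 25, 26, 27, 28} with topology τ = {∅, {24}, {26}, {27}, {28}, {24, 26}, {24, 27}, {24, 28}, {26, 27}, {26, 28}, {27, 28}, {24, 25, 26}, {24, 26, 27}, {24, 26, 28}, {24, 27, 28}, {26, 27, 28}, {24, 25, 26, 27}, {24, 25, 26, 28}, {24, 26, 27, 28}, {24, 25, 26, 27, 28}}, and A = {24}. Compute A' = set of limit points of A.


A' = {25}

For each x ∈ X, list the open sets U ∈ τ with x ∈ U, then check whether U ∩ (A ∖ {x}) ≠ ∅ for every such U.
  x = 24: open {24} ∋ x has {24} ∩ (A ∖ {24}) = ∅, so x is NOT a limit point.
  x = 25: opens ∋ x are {24, 25, 26}, {24, 25, 26, 27}, {24, 25, 26, 28}, {24, 25, 26, 27, 28}; each meets A ∖ {25}, so x IS a limit point.
  x = 26: open {26} ∋ x has {26} ∩ (A ∖ {26}) = ∅, so x is NOT a limit point.
  x = 27: open {27} ∋ x has {27} ∩ (A ∖ {27}) = ∅, so x is NOT a limit point.
  x = 28: open {28} ∋ x has {28} ∩ (A ∖ {28}) = ∅, so x is NOT a limit point.
Collecting: A' = {25}.


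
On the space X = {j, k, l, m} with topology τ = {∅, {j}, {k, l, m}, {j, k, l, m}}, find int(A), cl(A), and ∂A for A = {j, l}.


int(A) = {j}, cl(A) = {j, k, l, m}, ∂A = {k, l, m}.

Closed sets in (X, τ) are complements of opens:
  closed(X, τ) = {∅, {j}, {k, l, m}, {j, k, l, m}}.
int(A) = ⋃ {U ∈ τ : U ⊆ A}. Opens contained in A: ∅, {j}.
Taking the union of these: int(A) = {j}.
cl(A) = ⋂ {C closed : A ⊆ C}. Closed sets containing A: {j, k, l, m}.
Intersecting these: cl(A) = {j, k, l, m}.
∂A = cl(A) ∖ int(A) = {j, k, l, m} ∖ {j} = {k, l, m}.


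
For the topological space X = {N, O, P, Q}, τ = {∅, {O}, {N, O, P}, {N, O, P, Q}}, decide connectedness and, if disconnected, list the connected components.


(X, τ) is connected.

Find clopen sets (U ∈ τ with X ∖ U ∈ τ):
  U = ∅, X ∖ U = {N, O, P, Q} — both open, so U is clopen.
  U = {N, O, P, Q}, X ∖ U = ∅ — both open, so U is clopen.
Only trivial clopens (∅ and X) exist, so (X, τ) is connected.
Compute connected components by grouping points that agree on all clopens:
  component: {N, O, P, Q}


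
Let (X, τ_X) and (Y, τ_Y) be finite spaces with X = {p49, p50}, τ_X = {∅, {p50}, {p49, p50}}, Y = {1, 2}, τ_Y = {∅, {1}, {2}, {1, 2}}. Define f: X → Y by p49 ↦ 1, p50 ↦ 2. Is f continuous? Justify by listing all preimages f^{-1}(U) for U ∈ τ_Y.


f is NOT continuous.

Compute f^{-1}(U) for each U ∈ τ_Y:
  U = ∅: f^{-1}(U) = ∅ ∈ τ_X ✓.
  U = {1}: f^{-1}(U) = {p49} ∉ τ_X ✗.
  U = {2}: f^{-1}(U) = {p50} ∈ τ_X ✓.
  U = {1, 2}: f^{-1}(U) = {p49, p50} ∈ τ_X ✓.
Found U = {1} with f^{-1}(U) = {p49} not in τ_X. Therefore f is NOT continuous.


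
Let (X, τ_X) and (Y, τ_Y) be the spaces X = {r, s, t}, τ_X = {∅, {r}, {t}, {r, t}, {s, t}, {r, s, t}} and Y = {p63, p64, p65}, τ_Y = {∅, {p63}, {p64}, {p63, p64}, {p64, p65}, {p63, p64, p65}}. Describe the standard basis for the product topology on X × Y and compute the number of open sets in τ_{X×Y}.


Basis B = {∅ × ∅, {r} × {p63}, {r} × {p64}, {t} × {p63}, {t} × {p64}, {r} × {p63, p64}, {r, t} × {p63}, {r} × {p64, p65}, {r, t} × {p64}, {s, t} × {p63}, {s, t} × {p64}, {t} × {p63, p64}, {t} × {p64, p65}, {r} × {p63, p64, p65}, {r, s, t} × {p63}, {r, s, t} × {p64}, {t} × {p63, p64, p65}, {r, t} × {p63, p64}, {r, t} × {p64, p65}, {s, t} × {p63, p64}, {s, t} × {p64, p65}, {r, t} × {p63, p64, p65}, {r, s, t} × {p63, p64}, {r, s, t} × {p64, p65}, {s, t} × {p63, p64, p65}, {r, s, t} × {p63, p64, p65}}; |τ_{X×Y}| = 108.

Enumerate products U × V with U ∈ τ_X, V ∈ τ_Y (deduplicated):
  ∅ × ∅ = {} (∅)
  {r} × {p63} = {(r,p63)}
  {r} × {p64} = {(r,p64)}
  {t} × {p63} = {(t,p63)}
  {t} × {p64} = {(t,p64)}
  {r} × {p63, p64} = {(r,p63), (r,p64)}
  {r, t} × {p63} = {(r,p63), (t,p63)}
  {r} × {p64, p65} = {(r,p64), (r,p65)}
  {r, t} × {p64} = {(r,p64), (t,p64)}
  {s, t} × {p63} = {(s,p63), (t,p63)}
  {s, t} × {p64} = {(s,p64), (t,p64)}
  {t} × {p63, p64} = {(t,p63), (t,p64)}
  {t} × {p64, p65} = {(t,p64), (t,p65)}
  {r} × {p63, p64, p65} = {(r,p63), (r,p64), (r,p65)}
  {r, s, t} × {p63} = {(r,p63), (s,p63), (t,p63)}
  {r, s, t} × {p64} = {(r,p64), (s,p64), (t,p64)}
  {t} × {p63, p64, p65} = {(t,p63), (t,p64), (t,p65)}
  {r, t} × {p63, p64} = {(r,p63), (r,p64), (t,p63), (t,p64)}
  {r, t} × {p64, p65} = {(r,p64), (r,p65), (t,p64), (t,p65)}
  {s, t} × {p63, p64} = {(s,p63), (s,p64), (t,p63), (t,p64)}
  {s, t} × {p64, p65} = {(s,p64), (s,p65), (t,p64), (t,p65)}
  {r, t} × {p63, p64, p65} = {(r,p63), (r,p64), (r,p65), (t,p63), (t,p64), (t,p65)}
  {r, s, t} × {p63, p64} = {(r,p63), (r,p64), (s,p63), (s,p64), (t,p63), (t,p64)}
  {r, s, t} × {p64, p65} = {(r,p64), (r,p65), (s,p64), (s,p65), (t,p64), (t,p65)}
  {s, t} × {p63, p64, p65} = {(s,p63), (s,p64), (s,p65), (t,p63), (t,p64), (t,p65)}
  {r, s, t} × {p63, p64, p65} = {(r,p63), (r,p64), (r,p65), (s,p63), (s,p64), (s,p65), (t,p63), (t,p64), (t,p65)}
These 26 distinct sets form the basis B.
Close under arbitrary unions to get τ_{X×Y}; counting gives |τ_{X×Y}| = 108.


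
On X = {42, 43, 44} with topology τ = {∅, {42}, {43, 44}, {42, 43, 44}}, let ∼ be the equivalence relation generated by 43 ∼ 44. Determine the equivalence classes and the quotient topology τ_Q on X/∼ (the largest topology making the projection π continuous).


X/∼ = {[42], [43=44]}; |τ_Q| = 4.

Equivalence classes: [42], [43=44].
Quotient map π: X → X/∼ sends 42 ↦ [42], 43 ↦ [43=44], 44 ↦ [43=44].
For each subset V ⊆ X/∼, compute π^{-1}(V) ⊆ X and check whether π^{-1}(V) ∈ τ. V is open in τ_Q iff π^{-1}(V) ∈ τ.
  V = {}: π^{-1}(V) = ∅ ∈ τ ✓.
  V = {[42]}: π^{-1}(V) = {42} ∈ τ ✓.
  V = {[43=44]}: π^{-1}(V) = {43, 44} ∈ τ ✓.
  V = {[42], [43=44]}: π^{-1}(V) = {42, 43, 44} ∈ τ ✓.
Open sets in the quotient: τ_Q = {{}, {[42]}, {[43=44]}, {[42], [43=44]}} (4 elements).


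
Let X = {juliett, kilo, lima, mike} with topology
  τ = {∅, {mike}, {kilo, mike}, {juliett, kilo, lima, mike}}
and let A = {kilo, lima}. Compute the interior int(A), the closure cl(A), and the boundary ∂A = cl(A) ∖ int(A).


int(A) = ∅, cl(A) = {juliett, kilo, lima}, ∂A = {juliett, kilo, lima}.

Closed sets in (X, τ) are complements of opens:
  closed(X, τ) = {∅, {juliett, lima}, {juliett, kilo, lima}, {juliett, kilo, lima, mike}}.
int(A) = ⋃ {U ∈ τ : U ⊆ A}. Opens contained in A: ∅.
Taking the union of these: int(A) = ∅.
cl(A) = ⋂ {C closed : A ⊆ C}. Closed sets containing A: {juliett, kilo, lima}, {juliett, kilo, lima, mike}.
Intersecting these: cl(A) = {juliett, kilo, lima}.
∂A = cl(A) ∖ int(A) = {juliett, kilo, lima} ∖ ∅ = {juliett, kilo, lima}.


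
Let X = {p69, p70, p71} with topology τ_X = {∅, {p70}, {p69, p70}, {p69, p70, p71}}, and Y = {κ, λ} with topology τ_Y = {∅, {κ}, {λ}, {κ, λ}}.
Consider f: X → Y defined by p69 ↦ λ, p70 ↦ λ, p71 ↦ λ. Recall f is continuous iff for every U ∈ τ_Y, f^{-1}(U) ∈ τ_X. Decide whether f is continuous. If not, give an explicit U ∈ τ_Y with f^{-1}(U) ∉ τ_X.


f IS continuous.

Compute f^{-1}(U) for each U ∈ τ_Y:
  U = ∅: f^{-1}(U) = ∅ ∈ τ_X ✓.
  U = {κ}: f^{-1}(U) = ∅ ∈ τ_X ✓.
  U = {λ}: f^{-1}(U) = {p69, p70, p71} ∈ τ_X ✓.
  U = {κ, λ}: f^{-1}(U) = {p69, p70, p71} ∈ τ_X ✓.
Every preimage lies in τ_X, so f IS continuous.


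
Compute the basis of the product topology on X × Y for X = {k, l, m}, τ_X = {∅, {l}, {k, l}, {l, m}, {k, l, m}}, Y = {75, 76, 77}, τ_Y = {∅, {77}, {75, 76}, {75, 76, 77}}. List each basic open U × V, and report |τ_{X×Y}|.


Basis B = {∅ × ∅, {l} × {77}, {k, l} × {77}, {l} × {75, 76}, {l, m} × {77}, {k, l, m} × {77}, {l} × {75, 76, 77}, {k, l} × {75, 76}, {l, m} × {75, 76}, {k, l} × {75, 76, 77}, {k, l, m} × {75, 76}, {l, m} × {75, 76, 77}, {k, l, m} × {75, 76, 77}}; |τ_{X×Y}| = 25.

Enumerate products U × V with U ∈ τ_X, V ∈ τ_Y (deduplicated):
  ∅ × ∅ = {} (∅)
  {l} × {77} = {(l,77)}
  {k, l} × {77} = {(k,77), (l,77)}
  {l} × {75, 76} = {(l,75), (l,76)}
  {l, m} × {77} = {(l,77), (m,77)}
  {k, l, m} × {77} = {(k,77), (l,77), (m,77)}
  {l} × {75, 76, 77} = {(l,75), (l,76), (l,77)}
  {k, l} × {75, 76} = {(k,75), (k,76), (l,75), (l,76)}
  {l, m} × {75, 76} = {(l,75), (l,76), (m,75), (m,76)}
  {k, l} × {75, 76, 77} = {(k,75), (k,76), (k,77), (l,75), (l,76), (l,77)}
  {k, l, m} × {75, 76} = {(k,75), (k,76), (l,75), (l,76), (m,75), (m,76)}
  {l, m} × {75, 76, 77} = {(l,75), (l,76), (l,77), (m,75), (m,76), (m,77)}
  {k, l, m} × {75, 76, 77} = {(k,75), (k,76), (k,77), (l,75), (l,76), (l,77), (m,75), (m,76), (m,77)}
These 13 distinct sets form the basis B.
Close under arbitrary unions to get τ_{X×Y}; counting gives |τ_{X×Y}| = 25.


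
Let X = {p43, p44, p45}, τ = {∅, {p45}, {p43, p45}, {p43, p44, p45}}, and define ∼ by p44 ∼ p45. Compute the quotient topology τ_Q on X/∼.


X/∼ = {[p43], [p44=p45]}; |τ_Q| = 2.

Equivalence classes: [p43], [p44=p45].
Quotient map π: X → X/∼ sends p43 ↦ [p43], p44 ↦ [p44=p45], p45 ↦ [p44=p45].
For each subset V ⊆ X/∼, compute π^{-1}(V) ⊆ X and check whether π^{-1}(V) ∈ τ. V is open in τ_Q iff π^{-1}(V) ∈ τ.
  V = {}: π^{-1}(V) = ∅ ∈ τ ✓.
  V = {[p43]}: π^{-1}(V) = {p43} ∉ τ ✗.
  V = {[p44=p45]}: π^{-1}(V) = {p44, p45} ∉ τ ✗.
  V = {[p43], [p44=p45]}: π^{-1}(V) = {p43, p44, p45} ∈ τ ✓.
Open sets in the quotient: τ_Q = {{}, {[p43], [p44=p45]}} (2 elements).


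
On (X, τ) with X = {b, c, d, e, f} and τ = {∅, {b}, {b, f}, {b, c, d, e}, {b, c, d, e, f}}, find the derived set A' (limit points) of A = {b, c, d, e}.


A' = {c, d, e, f}

For each x ∈ X, list the open sets U ∈ τ with x ∈ U, then check whether U ∩ (A ∖ {x}) ≠ ∅ for every such U.
  x = b: open {b} ∋ x has {b} ∩ (A ∖ {b}) = ∅, so x is NOT a limit point.
  x = c: opens ∋ x are {b, c, d, e}, {b, c, d, e, f}; each meets A ∖ {c}, so x IS a limit point.
  x = d: opens ∋ x are {b, c, d, e}, {b, c, d, e, f}; each meets A ∖ {d}, so x IS a limit point.
  x = e: opens ∋ x are {b, c, d, e}, {b, c, d, e, f}; each meets A ∖ {e}, so x IS a limit point.
  x = f: opens ∋ x are {b, f}, {b, c, d, e, f}; each meets A ∖ {f}, so x IS a limit point.
Collecting: A' = {c, d, e, f}.


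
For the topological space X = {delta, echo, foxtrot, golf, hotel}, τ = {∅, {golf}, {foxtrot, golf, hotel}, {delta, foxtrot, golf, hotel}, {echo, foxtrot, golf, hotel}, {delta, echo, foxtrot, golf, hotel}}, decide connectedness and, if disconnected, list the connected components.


(X, τ) is connected.

Find clopen sets (U ∈ τ with X ∖ U ∈ τ):
  U = ∅, X ∖ U = {delta, echo, foxtrot, golf, hotel} — both open, so U is clopen.
  U = {delta, echo, foxtrot, golf, hotel}, X ∖ U = ∅ — both open, so U is clopen.
Only trivial clopens (∅ and X) exist, so (X, τ) is connected.
Compute connected components by grouping points that agree on all clopens:
  component: {delta, echo, foxtrot, golf, hotel}


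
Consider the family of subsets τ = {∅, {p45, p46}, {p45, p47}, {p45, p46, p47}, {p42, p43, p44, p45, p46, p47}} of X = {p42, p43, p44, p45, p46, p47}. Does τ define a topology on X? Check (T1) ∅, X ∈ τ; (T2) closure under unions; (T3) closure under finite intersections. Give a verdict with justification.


τ is NOT a topology on X.

Axiom (T1): ∅ ∈ τ? Yes; X ∈ τ? Yes.
Axiom (T2/T3): check pairwise unions and intersections of members of τ.
Counterexample for (T3): {p45, p46} ∩ {p45, p47} = {p45} ∉ τ. Therefore τ is NOT a topology.


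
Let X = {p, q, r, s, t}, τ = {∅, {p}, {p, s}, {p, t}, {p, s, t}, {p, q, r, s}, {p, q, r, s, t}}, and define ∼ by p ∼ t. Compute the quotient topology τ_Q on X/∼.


X/∼ = {[p=t], [q], [r], [s]}; |τ_Q| = 4.

Equivalence classes: [p=t], [q], [r], [s].
Quotient map π: X → X/∼ sends p ↦ [p=t], q ↦ [q], r ↦ [r], s ↦ [s], t ↦ [p=t].
For each subset V ⊆ X/∼, compute π^{-1}(V) ⊆ X and check whether π^{-1}(V) ∈ τ. V is open in τ_Q iff π^{-1}(V) ∈ τ.
  V = {}: π^{-1}(V) = ∅ ∈ τ ✓.
  V = {[p=t]}: π^{-1}(V) = {p, t} ∈ τ ✓.
  V = {[q]}: π^{-1}(V) = {q} ∉ τ ✗.
  V = {[p=t], [q]}: π^{-1}(V) = {p, q, t} ∉ τ ✗.
  V = {[r]}: π^{-1}(V) = {r} ∉ τ ✗.
  V = {[p=t], [r]}: π^{-1}(V) = {p, r, t} ∉ τ ✗.
  V = {[q], [r]}: π^{-1}(V) = {q, r} ∉ τ ✗.
  V = {[p=t], [q], [r]}: π^{-1}(V) = {p, q, r, t} ∉ τ ✗.
  V = {[s]}: π^{-1}(V) = {s} ∉ τ ✗.
  V = {[p=t], [s]}: π^{-1}(V) = {p, s, t} ∈ τ ✓.
  V = {[q], [s]}: π^{-1}(V) = {q, s} ∉ τ ✗.
  V = {[p=t], [q], [s]}: π^{-1}(V) = {p, q, s, t} ∉ τ ✗.
  V = {[r], [s]}: π^{-1}(V) = {r, s} ∉ τ ✗.
  V = {[p=t], [r], [s]}: π^{-1}(V) = {p, r, s, t} ∉ τ ✗.
  V = {[q], [r], [s]}: π^{-1}(V) = {q, r, s} ∉ τ ✗.
  V = {[p=t], [q], [r], [s]}: π^{-1}(V) = {p, q, r, s, t} ∈ τ ✓.
Open sets in the quotient: τ_Q = {{}, {[p=t]}, {[p=t], [s]}, {[p=t], [q], [r], [s]}} (4 elements).


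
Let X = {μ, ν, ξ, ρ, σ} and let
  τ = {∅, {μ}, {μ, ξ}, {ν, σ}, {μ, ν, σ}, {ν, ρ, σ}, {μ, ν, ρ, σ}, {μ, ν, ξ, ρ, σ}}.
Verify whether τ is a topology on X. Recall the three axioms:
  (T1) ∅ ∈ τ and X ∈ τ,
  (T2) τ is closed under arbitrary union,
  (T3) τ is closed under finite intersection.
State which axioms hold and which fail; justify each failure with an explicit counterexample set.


τ is NOT a topology on X.

Axiom (T1): ∅ ∈ τ? Yes; X ∈ τ? Yes.
Axiom (T2/T3): check pairwise unions and intersections of members of τ.
Counterexample for (T2): {μ, ξ} ∪ {ν, σ} = {μ, ν, ξ, σ} ∉ τ. Therefore τ is NOT a topology.


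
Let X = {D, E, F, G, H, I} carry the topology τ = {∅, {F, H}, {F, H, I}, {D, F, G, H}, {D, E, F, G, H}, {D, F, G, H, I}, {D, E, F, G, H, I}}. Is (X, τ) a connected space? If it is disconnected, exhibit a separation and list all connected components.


(X, τ) is connected.

Find clopen sets (U ∈ τ with X ∖ U ∈ τ):
  U = ∅, X ∖ U = {D, E, F, G, H, I} — both open, so U is clopen.
  U = {D, E, F, G, H, I}, X ∖ U = ∅ — both open, so U is clopen.
Only trivial clopens (∅ and X) exist, so (X, τ) is connected.
Compute connected components by grouping points that agree on all clopens:
  component: {D, E, F, G, H, I}


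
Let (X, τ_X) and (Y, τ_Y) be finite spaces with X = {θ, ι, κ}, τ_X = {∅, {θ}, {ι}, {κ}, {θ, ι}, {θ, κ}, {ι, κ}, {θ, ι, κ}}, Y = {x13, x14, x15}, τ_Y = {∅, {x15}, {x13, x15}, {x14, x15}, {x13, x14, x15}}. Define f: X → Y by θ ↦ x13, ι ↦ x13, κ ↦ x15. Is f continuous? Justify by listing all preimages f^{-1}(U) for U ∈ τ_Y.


f IS continuous.

Compute f^{-1}(U) for each U ∈ τ_Y:
  U = ∅: f^{-1}(U) = ∅ ∈ τ_X ✓.
  U = {x15}: f^{-1}(U) = {κ} ∈ τ_X ✓.
  U = {x13, x15}: f^{-1}(U) = {θ, ι, κ} ∈ τ_X ✓.
  U = {x14, x15}: f^{-1}(U) = {κ} ∈ τ_X ✓.
  U = {x13, x14, x15}: f^{-1}(U) = {θ, ι, κ} ∈ τ_X ✓.
Every preimage lies in τ_X, so f IS continuous.


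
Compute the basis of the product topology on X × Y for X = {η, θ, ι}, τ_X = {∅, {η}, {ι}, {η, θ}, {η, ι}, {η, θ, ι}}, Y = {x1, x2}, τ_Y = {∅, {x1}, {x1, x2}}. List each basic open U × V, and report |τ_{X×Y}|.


Basis B = {∅ × ∅, {η} × {x1}, {ι} × {x1}, {η} × {x1, x2}, {η, θ} × {x1}, {η, ι} × {x1}, {ι} × {x1, x2}, {η, θ, ι} × {x1}, {η, θ} × {x1, x2}, {η, ι} × {x1, x2}, {η, θ, ι} × {x1, x2}}; |τ_{X×Y}| = 18.

Enumerate products U × V with U ∈ τ_X, V ∈ τ_Y (deduplicated):
  ∅ × ∅ = {} (∅)
  {η} × {x1} = {(η,x1)}
  {ι} × {x1} = {(ι,x1)}
  {η} × {x1, x2} = {(η,x1), (η,x2)}
  {η, θ} × {x1} = {(η,x1), (θ,x1)}
  {η, ι} × {x1} = {(η,x1), (ι,x1)}
  {ι} × {x1, x2} = {(ι,x1), (ι,x2)}
  {η, θ, ι} × {x1} = {(η,x1), (θ,x1), (ι,x1)}
  {η, θ} × {x1, x2} = {(η,x1), (η,x2), (θ,x1), (θ,x2)}
  {η, ι} × {x1, x2} = {(η,x1), (η,x2), (ι,x1), (ι,x2)}
  {η, θ, ι} × {x1, x2} = {(η,x1), (η,x2), (θ,x1), (θ,x2), (ι,x1), (ι,x2)}
These 11 distinct sets form the basis B.
Close under arbitrary unions to get τ_{X×Y}; counting gives |τ_{X×Y}| = 18.


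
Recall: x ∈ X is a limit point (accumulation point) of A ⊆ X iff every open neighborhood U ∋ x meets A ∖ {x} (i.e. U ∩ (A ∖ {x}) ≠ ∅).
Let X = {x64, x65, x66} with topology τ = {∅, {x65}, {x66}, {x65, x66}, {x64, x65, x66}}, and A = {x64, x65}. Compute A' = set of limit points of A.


A' = {x64}

For each x ∈ X, list the open sets U ∈ τ with x ∈ U, then check whether U ∩ (A ∖ {x}) ≠ ∅ for every such U.
  x = x64: opens ∋ x are {x64, x65, x66}; each meets A ∖ {x64}, so x IS a limit point.
  x = x65: open {x65} ∋ x has {x65} ∩ (A ∖ {x65}) = ∅, so x is NOT a limit point.
  x = x66: open {x66} ∋ x has {x66} ∩ (A ∖ {x66}) = ∅, so x is NOT a limit point.
Collecting: A' = {x64}.


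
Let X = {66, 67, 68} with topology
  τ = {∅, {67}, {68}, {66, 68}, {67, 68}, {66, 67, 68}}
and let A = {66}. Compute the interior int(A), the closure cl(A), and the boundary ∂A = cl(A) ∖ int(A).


int(A) = ∅, cl(A) = {66}, ∂A = {66}.

Closed sets in (X, τ) are complements of opens:
  closed(X, τ) = {∅, {66}, {67}, {66, 67}, {66, 68}, {66, 67, 68}}.
int(A) = ⋃ {U ∈ τ : U ⊆ A}. Opens contained in A: ∅.
Taking the union of these: int(A) = ∅.
cl(A) = ⋂ {C closed : A ⊆ C}. Closed sets containing A: {66}, {66, 67}, {66, 68}, {66, 67, 68}.
Intersecting these: cl(A) = {66}.
∂A = cl(A) ∖ int(A) = {66} ∖ ∅ = {66}.


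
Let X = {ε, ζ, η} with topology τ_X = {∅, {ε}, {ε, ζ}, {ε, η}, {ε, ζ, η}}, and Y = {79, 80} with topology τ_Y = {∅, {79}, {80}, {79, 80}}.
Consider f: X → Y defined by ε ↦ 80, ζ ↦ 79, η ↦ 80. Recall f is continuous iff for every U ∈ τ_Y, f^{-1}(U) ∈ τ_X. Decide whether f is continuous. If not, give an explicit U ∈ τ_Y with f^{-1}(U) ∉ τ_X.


f is NOT continuous.

Compute f^{-1}(U) for each U ∈ τ_Y:
  U = ∅: f^{-1}(U) = ∅ ∈ τ_X ✓.
  U = {79}: f^{-1}(U) = {ζ} ∉ τ_X ✗.
  U = {80}: f^{-1}(U) = {ε, η} ∈ τ_X ✓.
  U = {79, 80}: f^{-1}(U) = {ε, ζ, η} ∈ τ_X ✓.
Found U = {79} with f^{-1}(U) = {ζ} not in τ_X. Therefore f is NOT continuous.


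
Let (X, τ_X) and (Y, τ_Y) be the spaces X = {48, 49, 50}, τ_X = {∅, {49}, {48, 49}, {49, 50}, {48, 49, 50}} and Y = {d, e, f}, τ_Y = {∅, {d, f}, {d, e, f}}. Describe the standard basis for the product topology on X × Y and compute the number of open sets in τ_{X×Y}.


Basis B = {∅ × ∅, {49} × {d, f}, {49} × {d, e, f}, {48, 49} × {d, f}, {49, 50} × {d, f}, {48, 49} × {d, e, f}, {48, 49, 50} × {d, f}, {49, 50} × {d, e, f}, {48, 49, 50} × {d, e, f}}; |τ_{X×Y}| = 14.

Enumerate products U × V with U ∈ τ_X, V ∈ τ_Y (deduplicated):
  ∅ × ∅ = {} (∅)
  {49} × {d, f} = {(49,d), (49,f)}
  {49} × {d, e, f} = {(49,d), (49,e), (49,f)}
  {48, 49} × {d, f} = {(48,d), (48,f), (49,d), (49,f)}
  {49, 50} × {d, f} = {(49,d), (49,f), (50,d), (50,f)}
  {48, 49} × {d, e, f} = {(48,d), (48,e), (48,f), (49,d), (49,e), (49,f)}
  {48, 49, 50} × {d, f} = {(48,d), (48,f), (49,d), (49,f), (50,d), (50,f)}
  {49, 50} × {d, e, f} = {(49,d), (49,e), (49,f), (50,d), (50,e), (50,f)}
  {48, 49, 50} × {d, e, f} = {(48,d), (48,e), (48,f), (49,d), (49,e), (49,f), (50,d), (50,e), (50,f)}
These 9 distinct sets form the basis B.
Close under arbitrary unions to get τ_{X×Y}; counting gives |τ_{X×Y}| = 14.


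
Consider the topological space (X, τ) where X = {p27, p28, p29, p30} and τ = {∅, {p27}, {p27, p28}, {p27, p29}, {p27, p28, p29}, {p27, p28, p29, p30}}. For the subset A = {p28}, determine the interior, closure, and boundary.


int(A) = ∅, cl(A) = {p28, p30}, ∂A = {p28, p30}.

Closed sets in (X, τ) are complements of opens:
  closed(X, τ) = {∅, {p30}, {p28, p30}, {p29, p30}, {p28, p29, p30}, {p27, p28, p29, p30}}.
int(A) = ⋃ {U ∈ τ : U ⊆ A}. Opens contained in A: ∅.
Taking the union of these: int(A) = ∅.
cl(A) = ⋂ {C closed : A ⊆ C}. Closed sets containing A: {p28, p30}, {p28, p29, p30}, {p27, p28, p29, p30}.
Intersecting these: cl(A) = {p28, p30}.
∂A = cl(A) ∖ int(A) = {p28, p30} ∖ ∅ = {p28, p30}.


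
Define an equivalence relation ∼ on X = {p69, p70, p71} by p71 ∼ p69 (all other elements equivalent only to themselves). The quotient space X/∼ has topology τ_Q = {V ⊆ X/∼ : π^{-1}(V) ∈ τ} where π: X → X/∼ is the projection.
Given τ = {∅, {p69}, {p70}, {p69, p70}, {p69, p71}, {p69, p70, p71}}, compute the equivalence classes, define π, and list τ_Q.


X/∼ = {[p69=p71], [p70]}; |τ_Q| = 4.

Equivalence classes: [p69=p71], [p70].
Quotient map π: X → X/∼ sends p69 ↦ [p69=p71], p70 ↦ [p70], p71 ↦ [p69=p71].
For each subset V ⊆ X/∼, compute π^{-1}(V) ⊆ X and check whether π^{-1}(V) ∈ τ. V is open in τ_Q iff π^{-1}(V) ∈ τ.
  V = {}: π^{-1}(V) = ∅ ∈ τ ✓.
  V = {[p69=p71]}: π^{-1}(V) = {p69, p71} ∈ τ ✓.
  V = {[p70]}: π^{-1}(V) = {p70} ∈ τ ✓.
  V = {[p69=p71], [p70]}: π^{-1}(V) = {p69, p70, p71} ∈ τ ✓.
Open sets in the quotient: τ_Q = {{}, {[p69=p71]}, {[p70]}, {[p69=p71], [p70]}} (4 elements).


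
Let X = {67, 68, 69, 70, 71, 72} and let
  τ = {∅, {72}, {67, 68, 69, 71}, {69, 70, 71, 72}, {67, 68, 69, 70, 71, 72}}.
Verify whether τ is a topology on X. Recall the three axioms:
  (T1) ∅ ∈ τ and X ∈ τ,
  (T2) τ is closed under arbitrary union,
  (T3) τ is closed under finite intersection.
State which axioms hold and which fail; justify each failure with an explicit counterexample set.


τ is NOT a topology on X.

Axiom (T1): ∅ ∈ τ? Yes; X ∈ τ? Yes.
Axiom (T2/T3): check pairwise unions and intersections of members of τ.
Counterexample for (T2): {72} ∪ {67, 68, 69, 71} = {67, 68, 69, 71, 72} ∉ τ. Therefore τ is NOT a topology.


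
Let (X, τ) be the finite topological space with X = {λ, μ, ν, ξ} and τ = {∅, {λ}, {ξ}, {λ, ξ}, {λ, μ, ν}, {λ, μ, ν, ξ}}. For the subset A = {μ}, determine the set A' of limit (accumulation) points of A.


A' = {ν}

For each x ∈ X, list the open sets U ∈ τ with x ∈ U, then check whether U ∩ (A ∖ {x}) ≠ ∅ for every such U.
  x = λ: open {λ} ∋ x has {λ} ∩ (A ∖ {λ}) = ∅, so x is NOT a limit point.
  x = μ: open {λ, μ, ν} ∋ x has {λ, μ, ν} ∩ (A ∖ {μ}) = ∅, so x is NOT a limit point.
  x = ν: opens ∋ x are {λ, μ, ν}, {λ, μ, ν, ξ}; each meets A ∖ {ν}, so x IS a limit point.
  x = ξ: open {ξ} ∋ x has {ξ} ∩ (A ∖ {ξ}) = ∅, so x is NOT a limit point.
Collecting: A' = {ν}.


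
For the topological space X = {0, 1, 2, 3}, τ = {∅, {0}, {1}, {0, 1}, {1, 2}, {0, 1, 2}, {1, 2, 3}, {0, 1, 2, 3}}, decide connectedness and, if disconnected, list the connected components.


(X, τ) is disconnected; components = [{0}, {1, 2, 3}].

Find clopen sets (U ∈ τ with X ∖ U ∈ τ):
  U = ∅, X ∖ U = {0, 1, 2, 3} — both open, so U is clopen.
  U = {0}, X ∖ U = {1, 2, 3} — both open, so U is clopen.
  U = {1, 2, 3}, X ∖ U = {0} — both open, so U is clopen.
  U = {0, 1, 2, 3}, X ∖ U = ∅ — both open, so U is clopen.
Nontrivial clopen(s) exist: e.g. {1, 2, 3}. So (X, τ) is disconnected.
Compute connected components by grouping points that agree on all clopens:
  component: {0}
  component: {1, 2, 3}


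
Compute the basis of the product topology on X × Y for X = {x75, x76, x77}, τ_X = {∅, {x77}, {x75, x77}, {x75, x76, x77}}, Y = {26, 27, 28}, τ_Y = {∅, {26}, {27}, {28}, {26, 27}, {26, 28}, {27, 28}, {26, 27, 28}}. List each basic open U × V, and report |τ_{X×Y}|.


Basis B = {∅ × ∅, {x77} × {26}, {x77} × {27}, {x77} × {28}, {x75, x77} × {26}, {x75, x77} × {27}, {x75, x77} × {28}, {x77} × {26, 27}, {x77} × {26, 28}, {x77} × {27, 28}, {x75, x76, x77} × {26}, {x75, x76, x77} × {27}, {x75, x76, x77} × {28}, {x77} × {26, 27, 28}, {x75, x77} × {26, 27}, {x75, x77} × {26, 28}, {x75, x77} × {27, 28}, {x75, x77} × {26, 27, 28}, {x75, x76, x77} × {26, 27}, {x75, x76, x77} × {26, 28}, {x75, x76, x77} × {27, 28}, {x75, x76, x77} × {26, 27, 28}}; |τ_{X×Y}| = 64.

Enumerate products U × V with U ∈ τ_X, V ∈ τ_Y (deduplicated):
  ∅ × ∅ = {} (∅)
  {x77} × {26} = {(x77,26)}
  {x77} × {27} = {(x77,27)}
  {x77} × {28} = {(x77,28)}
  {x75, x77} × {26} = {(x75,26), (x77,26)}
  {x75, x77} × {27} = {(x75,27), (x77,27)}
  {x75, x77} × {28} = {(x75,28), (x77,28)}
  {x77} × {26, 27} = {(x77,26), (x77,27)}
  {x77} × {26, 28} = {(x77,26), (x77,28)}
  {x77} × {27, 28} = {(x77,27), (x77,28)}
  {x75, x76, x77} × {26} = {(x75,26), (x76,26), (x77,26)}
  {x75, x76, x77} × {27} = {(x75,27), (x76,27), (x77,27)}
  {x75, x76, x77} × {28} = {(x75,28), (x76,28), (x77,28)}
  {x77} × {26, 27, 28} = {(x77,26), (x77,27), (x77,28)}
  {x75, x77} × {26, 27} = {(x75,26), (x75,27), (x77,26), (x77,27)}
  {x75, x77} × {26, 28} = {(x75,26), (x75,28), (x77,26), (x77,28)}
  {x75, x77} × {27, 28} = {(x75,27), (x75,28), (x77,27), (x77,28)}
  {x75, x77} × {26, 27, 28} = {(x75,26), (x75,27), (x75,28), (x77,26), (x77,27), (x77,28)}
  {x75, x76, x77} × {26, 27} = {(x75,26), (x75,27), (x76,26), (x76,27), (x77,26), (x77,27)}
  {x75, x76, x77} × {26, 28} = {(x75,26), (x75,28), (x76,26), (x76,28), (x77,26), (x77,28)}
  {x75, x76, x77} × {27, 28} = {(x75,27), (x75,28), (x76,27), (x76,28), (x77,27), (x77,28)}
  {x75, x76, x77} × {26, 27, 28} = {(x75,26), (x75,27), (x75,28), (x76,26), (x76,27), (x76,28), (x77,26), (x77,27), (x77,28)}
These 22 distinct sets form the basis B.
Close under arbitrary unions to get τ_{X×Y}; counting gives |τ_{X×Y}| = 64.


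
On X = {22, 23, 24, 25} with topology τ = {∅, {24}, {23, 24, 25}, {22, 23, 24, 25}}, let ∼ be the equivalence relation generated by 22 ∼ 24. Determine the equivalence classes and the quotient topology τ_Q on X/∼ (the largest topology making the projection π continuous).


X/∼ = {[22=24], [23], [25]}; |τ_Q| = 2.

Equivalence classes: [22=24], [23], [25].
Quotient map π: X → X/∼ sends 22 ↦ [22=24], 23 ↦ [23], 24 ↦ [22=24], 25 ↦ [25].
For each subset V ⊆ X/∼, compute π^{-1}(V) ⊆ X and check whether π^{-1}(V) ∈ τ. V is open in τ_Q iff π^{-1}(V) ∈ τ.
  V = {}: π^{-1}(V) = ∅ ∈ τ ✓.
  V = {[22=24]}: π^{-1}(V) = {22, 24} ∉ τ ✗.
  V = {[23]}: π^{-1}(V) = {23} ∉ τ ✗.
  V = {[22=24], [23]}: π^{-1}(V) = {22, 23, 24} ∉ τ ✗.
  V = {[25]}: π^{-1}(V) = {25} ∉ τ ✗.
  V = {[22=24], [25]}: π^{-1}(V) = {22, 24, 25} ∉ τ ✗.
  V = {[23], [25]}: π^{-1}(V) = {23, 25} ∉ τ ✗.
  V = {[22=24], [23], [25]}: π^{-1}(V) = {22, 23, 24, 25} ∈ τ ✓.
Open sets in the quotient: τ_Q = {{}, {[22=24], [23], [25]}} (2 elements).


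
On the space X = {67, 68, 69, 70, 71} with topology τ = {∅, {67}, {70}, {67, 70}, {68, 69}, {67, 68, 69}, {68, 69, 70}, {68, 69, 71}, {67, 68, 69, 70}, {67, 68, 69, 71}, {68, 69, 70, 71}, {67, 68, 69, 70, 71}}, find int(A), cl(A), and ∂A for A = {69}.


int(A) = ∅, cl(A) = {68, 69, 71}, ∂A = {68, 69, 71}.

Closed sets in (X, τ) are complements of opens:
  closed(X, τ) = {∅, {67}, {70}, {71}, {67, 70}, {67, 71}, {70, 71}, {67, 70, 71}, {68, 69, 71}, {67, 68, 69, 71}, {68, 69, 70, 71}, {67, 68, 69, 70, 71}}.
int(A) = ⋃ {U ∈ τ : U ⊆ A}. Opens contained in A: ∅.
Taking the union of these: int(A) = ∅.
cl(A) = ⋂ {C closed : A ⊆ C}. Closed sets containing A: {68, 69, 71}, {67, 68, 69, 71}, {68, 69, 70, 71}, {67, 68, 69, 70, 71}.
Intersecting these: cl(A) = {68, 69, 71}.
∂A = cl(A) ∖ int(A) = {68, 69, 71} ∖ ∅ = {68, 69, 71}.


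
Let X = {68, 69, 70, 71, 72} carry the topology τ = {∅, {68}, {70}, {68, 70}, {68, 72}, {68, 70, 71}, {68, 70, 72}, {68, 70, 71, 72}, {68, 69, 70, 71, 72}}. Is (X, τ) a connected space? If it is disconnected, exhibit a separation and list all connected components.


(X, τ) is connected.

Find clopen sets (U ∈ τ with X ∖ U ∈ τ):
  U = ∅, X ∖ U = {68, 69, 70, 71, 72} — both open, so U is clopen.
  U = {68, 69, 70, 71, 72}, X ∖ U = ∅ — both open, so U is clopen.
Only trivial clopens (∅ and X) exist, so (X, τ) is connected.
Compute connected components by grouping points that agree on all clopens:
  component: {68, 69, 70, 71, 72}


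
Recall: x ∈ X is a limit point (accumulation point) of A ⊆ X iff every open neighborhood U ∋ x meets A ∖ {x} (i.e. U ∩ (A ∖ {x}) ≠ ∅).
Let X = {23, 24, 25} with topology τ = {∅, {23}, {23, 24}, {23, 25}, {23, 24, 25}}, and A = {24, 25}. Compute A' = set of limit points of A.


A' = ∅

For each x ∈ X, list the open sets U ∈ τ with x ∈ U, then check whether U ∩ (A ∖ {x}) ≠ ∅ for every such U.
  x = 23: open {23} ∋ x has {23} ∩ (A ∖ {23}) = ∅, so x is NOT a limit point.
  x = 24: open {23, 24} ∋ x has {23, 24} ∩ (A ∖ {24}) = ∅, so x is NOT a limit point.
  x = 25: open {23, 25} ∋ x has {23, 25} ∩ (A ∖ {25}) = ∅, so x is NOT a limit point.
Collecting: A' = ∅.


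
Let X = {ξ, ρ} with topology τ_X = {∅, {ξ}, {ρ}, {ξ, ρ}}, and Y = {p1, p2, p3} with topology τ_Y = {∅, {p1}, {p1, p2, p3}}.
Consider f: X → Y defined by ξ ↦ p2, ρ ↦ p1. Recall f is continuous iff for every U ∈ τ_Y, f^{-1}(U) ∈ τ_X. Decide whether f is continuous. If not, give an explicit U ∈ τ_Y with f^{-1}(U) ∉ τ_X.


f IS continuous.

Compute f^{-1}(U) for each U ∈ τ_Y:
  U = ∅: f^{-1}(U) = ∅ ∈ τ_X ✓.
  U = {p1}: f^{-1}(U) = {ρ} ∈ τ_X ✓.
  U = {p1, p2, p3}: f^{-1}(U) = {ξ, ρ} ∈ τ_X ✓.
Every preimage lies in τ_X, so f IS continuous.


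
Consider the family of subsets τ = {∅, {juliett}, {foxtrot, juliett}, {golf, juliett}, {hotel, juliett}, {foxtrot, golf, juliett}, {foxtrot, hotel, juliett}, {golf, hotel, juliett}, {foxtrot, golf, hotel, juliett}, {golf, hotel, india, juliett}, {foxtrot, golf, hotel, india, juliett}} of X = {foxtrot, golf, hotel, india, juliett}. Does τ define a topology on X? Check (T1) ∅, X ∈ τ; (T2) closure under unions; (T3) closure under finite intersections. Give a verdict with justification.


τ IS a topology on X.

Axiom (T1): ∅ ∈ τ? Yes; X ∈ τ? Yes.
Axiom (T2/T3): check pairwise unions and intersections of members of τ.
All pairwise intersections and unions checked — each lies in τ. Therefore τ satisfies (T1), (T2), (T3): it IS a topology on X.


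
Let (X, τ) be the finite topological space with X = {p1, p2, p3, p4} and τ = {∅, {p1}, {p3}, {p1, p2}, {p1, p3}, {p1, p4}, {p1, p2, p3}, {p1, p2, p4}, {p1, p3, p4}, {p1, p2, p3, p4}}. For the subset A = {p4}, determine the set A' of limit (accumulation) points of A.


A' = ∅

For each x ∈ X, list the open sets U ∈ τ with x ∈ U, then check whether U ∩ (A ∖ {x}) ≠ ∅ for every such U.
  x = p1: open {p1} ∋ x has {p1} ∩ (A ∖ {p1}) = ∅, so x is NOT a limit point.
  x = p2: open {p1, p2} ∋ x has {p1, p2} ∩ (A ∖ {p2}) = ∅, so x is NOT a limit point.
  x = p3: open {p3} ∋ x has {p3} ∩ (A ∖ {p3}) = ∅, so x is NOT a limit point.
  x = p4: open {p1, p4} ∋ x has {p1, p4} ∩ (A ∖ {p4}) = ∅, so x is NOT a limit point.
Collecting: A' = ∅.


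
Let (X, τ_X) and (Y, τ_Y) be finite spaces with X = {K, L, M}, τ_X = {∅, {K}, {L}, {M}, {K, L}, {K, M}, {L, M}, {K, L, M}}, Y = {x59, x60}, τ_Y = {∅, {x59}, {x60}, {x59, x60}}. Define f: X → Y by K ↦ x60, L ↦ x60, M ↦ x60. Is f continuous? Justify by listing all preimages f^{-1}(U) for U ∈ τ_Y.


f IS continuous.

Compute f^{-1}(U) for each U ∈ τ_Y:
  U = ∅: f^{-1}(U) = ∅ ∈ τ_X ✓.
  U = {x59}: f^{-1}(U) = ∅ ∈ τ_X ✓.
  U = {x60}: f^{-1}(U) = {K, L, M} ∈ τ_X ✓.
  U = {x59, x60}: f^{-1}(U) = {K, L, M} ∈ τ_X ✓.
Every preimage lies in τ_X, so f IS continuous.


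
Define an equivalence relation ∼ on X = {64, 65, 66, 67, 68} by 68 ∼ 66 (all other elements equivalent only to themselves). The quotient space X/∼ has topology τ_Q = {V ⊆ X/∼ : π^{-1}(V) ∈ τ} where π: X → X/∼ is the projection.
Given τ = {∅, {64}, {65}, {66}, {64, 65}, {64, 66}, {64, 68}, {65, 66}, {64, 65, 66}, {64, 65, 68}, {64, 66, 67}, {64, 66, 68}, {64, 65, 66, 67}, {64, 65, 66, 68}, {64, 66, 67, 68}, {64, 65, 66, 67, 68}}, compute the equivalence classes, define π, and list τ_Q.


X/∼ = {[64], [65], [66=68], [67]}; |τ_Q| = 8.

Equivalence classes: [64], [65], [66=68], [67].
Quotient map π: X → X/∼ sends 64 ↦ [64], 65 ↦ [65], 66 ↦ [66=68], 67 ↦ [67], 68 ↦ [66=68].
For each subset V ⊆ X/∼, compute π^{-1}(V) ⊆ X and check whether π^{-1}(V) ∈ τ. V is open in τ_Q iff π^{-1}(V) ∈ τ.
  V = {}: π^{-1}(V) = ∅ ∈ τ ✓.
  V = {[64]}: π^{-1}(V) = {64} ∈ τ ✓.
  V = {[65]}: π^{-1}(V) = {65} ∈ τ ✓.
  V = {[64], [65]}: π^{-1}(V) = {64, 65} ∈ τ ✓.
  V = {[66=68]}: π^{-1}(V) = {66, 68} ∉ τ ✗.
  V = {[64], [66=68]}: π^{-1}(V) = {64, 66, 68} ∈ τ ✓.
  V = {[65], [66=68]}: π^{-1}(V) = {65, 66, 68} ∉ τ ✗.
  V = {[64], [65], [66=68]}: π^{-1}(V) = {64, 65, 66, 68} ∈ τ ✓.
  V = {[67]}: π^{-1}(V) = {67} ∉ τ ✗.
  V = {[64], [67]}: π^{-1}(V) = {64, 67} ∉ τ ✗.
  V = {[65], [67]}: π^{-1}(V) = {65, 67} ∉ τ ✗.
  V = {[64], [65], [67]}: π^{-1}(V) = {64, 65, 67} ∉ τ ✗.
  V = {[66=68], [67]}: π^{-1}(V) = {66, 67, 68} ∉ τ ✗.
  V = {[64], [66=68], [67]}: π^{-1}(V) = {64, 66, 67, 68} ∈ τ ✓.
  V = {[65], [66=68], [67]}: π^{-1}(V) = {65, 66, 67, 68} ∉ τ ✗.
  V = {[64], [65], [66=68], [67]}: π^{-1}(V) = {64, 65, 66, 67, 68} ∈ τ ✓.
Open sets in the quotient: τ_Q = {{}, {[64]}, {[65]}, {[64], [65]}, {[64], [66=68]}, {[64], [65], [66=68]}, {[64], [66=68], [67]}, {[64], [65], [66=68], [67]}} (8 elements).


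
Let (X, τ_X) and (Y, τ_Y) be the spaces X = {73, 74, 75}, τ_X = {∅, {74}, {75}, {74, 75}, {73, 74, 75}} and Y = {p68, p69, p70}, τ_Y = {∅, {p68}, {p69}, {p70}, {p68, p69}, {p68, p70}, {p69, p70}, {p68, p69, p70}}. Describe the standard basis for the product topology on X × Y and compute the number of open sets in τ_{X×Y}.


Basis B = {∅ × ∅, {74} × {p68}, {74} × {p69}, {74} × {p70}, {75} × {p68}, {75} × {p69}, {75} × {p70}, {74} × {p68, p69}, {74} × {p68, p70}, {74, 75} × {p68}, {74} × {p69, p70}, {74, 75} × {p69}, {74, 75} × {p70}, {75} × {p68, p69}, {75} × {p68, p70}, {75} × {p69, p70}, {73, 74, 75} × {p68}, {73, 74, 75} × {p69}, {73, 74, 75} × {p70}, {74} × {p68, p69, p70}, {75} × {p68, p69, p70}, {74, 75} × {p68, p69}, {74, 75} × {p68, p70}, {74, 75} × {p69, p70}, {73, 74, 75} × {p68, p69}, {73, 74, 75} × {p68, p70}, {73, 74, 75} × {p69, p70}, {74, 75} × {p68, p69, p70}, {73, 74, 75} × {p68, p69, p70}}; |τ_{X×Y}| = 125.

Enumerate products U × V with U ∈ τ_X, V ∈ τ_Y (deduplicated):
  ∅ × ∅ = {} (∅)
  {74} × {p68} = {(74,p68)}
  {74} × {p69} = {(74,p69)}
  {74} × {p70} = {(74,p70)}
  {75} × {p68} = {(75,p68)}
  {75} × {p69} = {(75,p69)}
  {75} × {p70} = {(75,p70)}
  {74} × {p68, p69} = {(74,p68), (74,p69)}
  {74} × {p68, p70} = {(74,p68), (74,p70)}
  {74, 75} × {p68} = {(74,p68), (75,p68)}
  {74} × {p69, p70} = {(74,p69), (74,p70)}
  {74, 75} × {p69} = {(74,p69), (75,p69)}
  {74, 75} × {p70} = {(74,p70), (75,p70)}
  {75} × {p68, p69} = {(75,p68), (75,p69)}
  {75} × {p68, p70} = {(75,p68), (75,p70)}
  {75} × {p69, p70} = {(75,p69), (75,p70)}
  {73, 74, 75} × {p68} = {(73,p68), (74,p68), (75,p68)}
  {73, 74, 75} × {p69} = {(73,p69), (74,p69), (75,p69)}
  {73, 74, 75} × {p70} = {(73,p70), (74,p70), (75,p70)}
  {74} × {p68, p69, p70} = {(74,p68), (74,p69), (74,p70)}
  {75} × {p68, p69, p70} = {(75,p68), (75,p69), (75,p70)}
  {74, 75} × {p68, p69} = {(74,p68), (74,p69), (75,p68), (75,p69)}
  {74, 75} × {p68, p70} = {(74,p68), (74,p70), (75,p68), (75,p70)}
  {74, 75} × {p69, p70} = {(74,p69), (74,p70), (75,p69), (75,p70)}
  {73, 74, 75} × {p68, p69} = {(73,p68), (73,p69), (74,p68), (74,p69), (75,p68), (75,p69)}
  {73, 74, 75} × {p68, p70} = {(73,p68), (73,p70), (74,p68), (74,p70), (75,p68), (75,p70)}
  {73, 74, 75} × {p69, p70} = {(73,p69), (73,p70), (74,p69), (74,p70), (75,p69), (75,p70)}
  {74, 75} × {p68, p69, p70} = {(74,p68), (74,p69), (74,p70), (75,p68), (75,p69), (75,p70)}
  {73, 74, 75} × {p68, p69, p70} = {(73,p68), (73,p69), (73,p70), (74,p68), (74,p69), (74,p70), (75,p68), (75,p69), (75,p70)}
These 29 distinct sets form the basis B.
Close under arbitrary unions to get τ_{X×Y}; counting gives |τ_{X×Y}| = 125.
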